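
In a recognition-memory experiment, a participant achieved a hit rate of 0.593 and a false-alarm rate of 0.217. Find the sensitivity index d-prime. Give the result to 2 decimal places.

d-prime = 1.02

z(H) = z(0.593) = 0.235
z(FA) = z(0.217) = -0.782
d' = z(H) − z(FA) = 0.235 − (-0.782) = 1.017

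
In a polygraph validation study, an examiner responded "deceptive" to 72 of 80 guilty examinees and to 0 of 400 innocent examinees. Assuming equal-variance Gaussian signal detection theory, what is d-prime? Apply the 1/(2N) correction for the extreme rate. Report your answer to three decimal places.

The false-alarm rate is 0/400 = 0, so apply the 1/(2N) correction: FA → 1/(2·400) = 0.00125.
z(H) = z(0.90000) = 1.2816
z(FA) = z(0.00125) = -3.0233
d' = 1.2816 − (-3.0233) = 4.3049

d-prime = 4.305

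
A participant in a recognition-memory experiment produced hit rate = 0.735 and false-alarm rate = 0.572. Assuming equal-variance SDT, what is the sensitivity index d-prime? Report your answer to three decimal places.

Φ⁻¹(0.735) = 0.6280, Φ⁻¹(0.572) = 0.1815
d' = z(H) − z(FA) = 0.6280 − 0.1815 = 0.4465

d-prime = 0.447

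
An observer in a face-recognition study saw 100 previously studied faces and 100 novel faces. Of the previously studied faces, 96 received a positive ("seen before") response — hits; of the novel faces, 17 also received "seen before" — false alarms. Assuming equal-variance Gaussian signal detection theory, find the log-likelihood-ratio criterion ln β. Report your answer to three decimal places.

ln β = -1.077

H = 96/100 = 0.9600
FA = 17/100 = 0.1700
Φ⁻¹(H) = 1.7507
Φ⁻¹(FA) = -0.9542
ln β = −½·[z(H)² − z(FA)²] = −0.5 × (3.0650 − 0.9105) = -1.07725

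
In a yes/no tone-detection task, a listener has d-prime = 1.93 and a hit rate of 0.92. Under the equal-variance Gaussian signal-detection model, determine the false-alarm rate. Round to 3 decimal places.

false-alarm rate = 0.300

z(hit rate) = z(0.92) = 1.4051
z(FA) = z(H) − d' = 1.4051 − 1.93 = -0.5249
false-alarm rate = Φ(-0.5249) = 0.2998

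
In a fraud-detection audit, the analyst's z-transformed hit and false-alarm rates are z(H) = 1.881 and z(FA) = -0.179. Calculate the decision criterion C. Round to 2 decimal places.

C = -0.85

c = −½·[z(H) + z(FA)] = −½·(1.881 + (-0.179)) = -0.851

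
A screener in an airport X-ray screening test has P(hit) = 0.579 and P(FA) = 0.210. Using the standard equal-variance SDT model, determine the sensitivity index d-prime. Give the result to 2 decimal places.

z(H) = z(0.579) = 0.1993
z(FA) = z(0.210) = -0.8064
d' = z(H) − z(FA) = 0.1993 − (-0.8064) = 1.0057

d-prime = 1.01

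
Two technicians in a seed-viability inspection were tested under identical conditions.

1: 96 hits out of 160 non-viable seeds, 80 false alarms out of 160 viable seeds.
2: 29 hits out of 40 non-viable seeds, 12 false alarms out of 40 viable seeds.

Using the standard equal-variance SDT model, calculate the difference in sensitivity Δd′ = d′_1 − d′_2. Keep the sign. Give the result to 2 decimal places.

1: z(0.6000) = 0.253, z(0.5000) = 0.000, d' = 0.253
2: z(0.7250) = 0.598, z(0.3000) = -0.524, d' = 1.122
Δd' = d'_1 − d'_2 = 0.253 − 1.122 = -0.869
2 has the higher sensitivity.

Δd′ = -0.87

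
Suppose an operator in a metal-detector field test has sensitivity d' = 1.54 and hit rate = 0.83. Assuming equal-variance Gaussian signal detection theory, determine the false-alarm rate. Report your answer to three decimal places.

z(hit rate) = z(0.83) = 0.9542
z(FA) = z(H) − d' = 0.9542 − 1.54 = -0.5858
false-alarm rate = Φ(-0.5858) = 0.2790

false-alarm rate = 0.279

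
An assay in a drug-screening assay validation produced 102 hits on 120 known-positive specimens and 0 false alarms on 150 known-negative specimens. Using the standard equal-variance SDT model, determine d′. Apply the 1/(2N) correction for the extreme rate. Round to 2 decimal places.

The false-alarm rate is 0/150 = 0, so apply the 1/(2N) correction: FA → 1/(2·150) = 0.00333.
z(H) = z(0.85000) = 1.036
z(FA) = z(0.00333) = -2.713
d' = 1.036 − (-2.713) = 3.749

d′ = 3.75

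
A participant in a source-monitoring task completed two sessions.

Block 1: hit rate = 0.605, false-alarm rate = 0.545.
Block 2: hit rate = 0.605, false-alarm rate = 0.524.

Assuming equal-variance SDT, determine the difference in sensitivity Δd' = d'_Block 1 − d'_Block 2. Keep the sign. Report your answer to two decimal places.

Block 1: z(0.605) = 0.266, z(0.545) = 0.113, d' = 0.153
Block 2: z(0.605) = 0.266, z(0.524) = 0.060, d' = 0.206
Δd' = d'_Block 1 − d'_Block 2 = 0.153 − 0.206 = -0.053
Block 2 has the higher sensitivity.

Δd' = -0.05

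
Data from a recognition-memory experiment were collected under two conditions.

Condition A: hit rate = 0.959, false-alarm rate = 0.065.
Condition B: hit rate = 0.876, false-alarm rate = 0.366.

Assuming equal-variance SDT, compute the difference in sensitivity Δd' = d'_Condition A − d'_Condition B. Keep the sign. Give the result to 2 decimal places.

Δd' = 1.76

Condition A: z(0.959) = 1.739, z(0.065) = -1.514, d' = 3.253
Condition B: z(0.876) = 1.155, z(0.366) = -0.342, d' = 1.497
Δd' = d'_Condition A − d'_Condition B = 3.253 − 1.497 = 1.756
Condition A has the higher sensitivity.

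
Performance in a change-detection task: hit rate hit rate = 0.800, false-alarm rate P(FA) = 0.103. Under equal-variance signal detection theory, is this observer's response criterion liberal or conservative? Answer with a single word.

conservative

z(H) = 0.842, z(FA) = -1.265
c = −½·(z(H) + z(FA)) = 0.2115
c > 0 → conservative criterion (biased toward responding “no”).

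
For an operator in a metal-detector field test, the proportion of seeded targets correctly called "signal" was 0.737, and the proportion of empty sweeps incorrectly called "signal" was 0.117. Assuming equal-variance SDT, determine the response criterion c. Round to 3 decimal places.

c = 0.278

z(0.737) = 0.6341, z(0.117) = -1.1901
c = −½·[z(H) + z(FA)] = −0.5 × (0.6341 + (-1.1901)) = 0.2780
c > 0: the operator has a conservative response bias.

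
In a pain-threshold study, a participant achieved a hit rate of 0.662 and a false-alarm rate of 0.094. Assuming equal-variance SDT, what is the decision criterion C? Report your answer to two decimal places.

C = 0.45

z(0.662) = 0.418, z(0.094) = -1.317
c = −½·[z(H) + z(FA)] = −0.5 × (0.418 + (-1.317)) = 0.4495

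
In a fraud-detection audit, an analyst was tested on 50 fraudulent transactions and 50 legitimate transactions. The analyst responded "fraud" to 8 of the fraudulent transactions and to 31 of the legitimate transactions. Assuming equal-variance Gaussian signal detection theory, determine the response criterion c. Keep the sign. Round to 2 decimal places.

H = 8/50 = 0.1600
FA = 31/50 = 0.6200
z(H) = z(0.1600) = -0.9945
z(FA) = z(0.6200) = 0.3055
c = −½·[z(H) + z(FA)] = −0.5 × (-0.9945 + 0.3055) = 0.3445
c > 0: the analyst has a conservative response bias.

c = 0.34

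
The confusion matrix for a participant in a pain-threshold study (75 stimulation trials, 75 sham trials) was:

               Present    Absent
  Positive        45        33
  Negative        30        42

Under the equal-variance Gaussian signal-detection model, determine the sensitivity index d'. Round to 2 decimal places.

d' = 0.40

H = 45/75 = 0.6000
FA = 33/75 = 0.4400
Φ⁻¹(0.6000) = 0.253, Φ⁻¹(0.4400) = -0.151
d' = z(H) − z(FA) = 0.253 − (-0.151) = 0.404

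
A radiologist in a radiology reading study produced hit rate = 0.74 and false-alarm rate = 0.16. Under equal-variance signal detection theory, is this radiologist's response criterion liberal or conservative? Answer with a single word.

conservative

z(H) = 0.643, z(FA) = -0.994
c = −½·(z(H) + z(FA)) = 0.1755
c > 0 → conservative criterion (biased toward responding “no”).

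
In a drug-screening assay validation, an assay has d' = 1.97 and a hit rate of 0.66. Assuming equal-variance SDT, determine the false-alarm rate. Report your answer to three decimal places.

z(hit rate) = z(0.66) = 0.4125
z(FA) = z(H) − d' = 0.4125 − 1.97 = -1.5575
false-alarm rate = Φ(-1.5575) = 0.0597

false-alarm rate = 0.060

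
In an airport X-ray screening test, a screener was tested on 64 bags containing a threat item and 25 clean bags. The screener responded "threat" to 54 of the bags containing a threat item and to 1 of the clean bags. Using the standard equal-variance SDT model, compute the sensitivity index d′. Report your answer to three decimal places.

H = 54/64 = 0.8438
FA = 1/25 = 0.0400
z(H) = 1.0102
z(FA) = -1.7507
d' = z(H) − z(FA) = 1.0102 − (-1.7507) = 2.7609

d′ = 2.761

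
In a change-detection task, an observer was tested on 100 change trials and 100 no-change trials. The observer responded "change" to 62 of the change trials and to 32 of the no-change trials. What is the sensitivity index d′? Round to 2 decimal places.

H = 62/100 = 0.6200
FA = 32/100 = 0.3200
z(H) = 0.3055
z(FA) = -0.4677
d' = z(H) − z(FA) = 0.3055 − (-0.4677) = 0.7732

d′ = 0.77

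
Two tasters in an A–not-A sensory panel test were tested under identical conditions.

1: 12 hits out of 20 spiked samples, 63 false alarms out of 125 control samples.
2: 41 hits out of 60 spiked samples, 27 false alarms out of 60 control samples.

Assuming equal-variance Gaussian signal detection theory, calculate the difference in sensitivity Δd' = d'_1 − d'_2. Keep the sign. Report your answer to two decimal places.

Δd' = -0.36

1: z(0.6000) = 0.253, z(0.5040) = 0.010, d' = 0.243
2: z(0.6833) = 0.477, z(0.4500) = -0.126, d' = 0.603
Δd' = d'_1 − d'_2 = 0.243 − 0.603 = -0.360
2 has the higher sensitivity.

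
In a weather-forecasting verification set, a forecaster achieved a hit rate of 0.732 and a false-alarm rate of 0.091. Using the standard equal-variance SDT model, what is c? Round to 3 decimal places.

z(H) = 0.6189
z(FA) = -1.3346
c = −½·[z(H) + z(FA)] = −0.5 × (0.6189 + (-1.3346)) = 0.35785
c > 0: the forecaster has a conservative response bias.

c = 0.358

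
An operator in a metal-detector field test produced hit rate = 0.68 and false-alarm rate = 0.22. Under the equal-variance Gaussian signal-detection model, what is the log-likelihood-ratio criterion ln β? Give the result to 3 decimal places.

Φ⁻¹(0.68) = 0.4677, Φ⁻¹(0.22) = -0.7722
ln β = −½·[z(H)² − z(FA)²] = −0.5 × (0.2187 − 0.5963) = 0.1888

ln β = 0.189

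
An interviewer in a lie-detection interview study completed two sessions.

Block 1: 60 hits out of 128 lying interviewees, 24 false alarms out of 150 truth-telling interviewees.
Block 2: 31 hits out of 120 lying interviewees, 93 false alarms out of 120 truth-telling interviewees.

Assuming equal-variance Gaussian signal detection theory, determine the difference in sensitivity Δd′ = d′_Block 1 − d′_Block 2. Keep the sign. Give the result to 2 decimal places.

Block 1: z(0.4688) = -0.078, z(0.1600) = -0.994, d' = 0.916
Block 2: z(0.2583) = -0.649, z(0.7750) = 0.755, d' = -1.404
Δd' = d'_Block 1 − d'_Block 2 = 0.916 − (-1.404) = 2.320
Block 1 has the higher sensitivity.

Δd′ = 2.32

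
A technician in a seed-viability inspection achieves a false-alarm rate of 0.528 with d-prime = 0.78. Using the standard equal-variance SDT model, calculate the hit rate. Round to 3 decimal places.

hit rate = 0.802

z(false-alarm rate) = z(0.528) = 0.0702
z(H) = z(FA) + d' = 0.0702 + 0.78 = 0.8502
hit rate = Φ(0.8502) = 0.8024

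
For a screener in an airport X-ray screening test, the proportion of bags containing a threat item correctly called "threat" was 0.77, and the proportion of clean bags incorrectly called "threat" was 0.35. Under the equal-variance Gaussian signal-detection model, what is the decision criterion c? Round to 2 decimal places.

c = -0.18

z(H) = 0.739
z(FA) = -0.385
c = −½·[z(H) + z(FA)] = −0.5 × (0.739 + (-0.385)) = -0.177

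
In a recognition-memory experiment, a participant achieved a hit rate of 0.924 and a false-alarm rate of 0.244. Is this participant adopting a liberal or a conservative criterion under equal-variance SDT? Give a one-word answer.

z(H) = 1.433, z(FA) = -0.693
c = −½·(z(H) + z(FA)) = -0.370
c < 0 → liberal criterion (biased toward responding “yes”).

liberal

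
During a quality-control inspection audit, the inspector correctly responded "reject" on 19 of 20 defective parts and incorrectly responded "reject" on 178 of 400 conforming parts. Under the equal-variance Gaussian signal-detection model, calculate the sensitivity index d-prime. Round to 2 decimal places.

H = 19/20 = 0.9500
FA = 178/400 = 0.4450
z(H) = 1.6449
z(FA) = -0.1383
d' = z(H) − z(FA) = 1.6449 − (-0.1383) = 1.7832

d-prime = 1.78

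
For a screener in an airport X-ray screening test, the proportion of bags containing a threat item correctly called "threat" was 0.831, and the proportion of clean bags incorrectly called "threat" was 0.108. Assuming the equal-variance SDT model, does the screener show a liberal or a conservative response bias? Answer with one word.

conservative

z(H) = 0.958, z(FA) = -1.237
c = −½·(z(H) + z(FA)) = 0.1395
c > 0 → conservative criterion (biased toward responding “no”).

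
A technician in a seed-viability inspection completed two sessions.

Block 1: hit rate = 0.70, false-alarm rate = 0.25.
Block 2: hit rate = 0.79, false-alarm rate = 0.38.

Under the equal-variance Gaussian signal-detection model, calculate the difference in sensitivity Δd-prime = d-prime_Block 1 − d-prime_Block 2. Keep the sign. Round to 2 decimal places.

Block 1: z(0.70) = 0.524, z(0.25) = -0.674, d' = 1.198
Block 2: z(0.79) = 0.806, z(0.38) = -0.305, d' = 1.111
Δd' = d'_Block 1 − d'_Block 2 = 1.198 − 1.111 = 0.087
Block 1 has the higher sensitivity.

Δd-prime = 0.09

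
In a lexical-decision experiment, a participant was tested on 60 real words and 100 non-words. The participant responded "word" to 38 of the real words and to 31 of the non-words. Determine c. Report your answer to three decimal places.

H = 38/60 = 0.6333
FA = 31/100 = 0.3100
z(0.6333) = 0.3406, z(0.3100) = -0.4959
c = −½·[z(H) + z(FA)] = −0.5 × (0.3406 + (-0.4959)) = 0.07765

c = 0.078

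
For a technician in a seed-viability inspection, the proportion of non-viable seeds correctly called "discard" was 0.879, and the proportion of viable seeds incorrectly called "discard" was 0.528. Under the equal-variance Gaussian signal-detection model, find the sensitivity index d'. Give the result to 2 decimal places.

z(H) = 1.1700
z(FA) = 0.0702
d' = z(H) − z(FA) = 1.1700 − 0.0702 = 1.0998

d' = 1.10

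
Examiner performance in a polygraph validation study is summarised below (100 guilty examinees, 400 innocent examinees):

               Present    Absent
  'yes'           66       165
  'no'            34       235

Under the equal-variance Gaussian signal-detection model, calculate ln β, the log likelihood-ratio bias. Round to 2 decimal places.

ln β = -0.06

H = 66/100 = 0.6600
FA = 165/400 = 0.4125
z(0.6600) = 0.412, z(0.4125) = -0.221
ln β = −½·[z(H)² − z(FA)²] = −0.5 × (0.170 − 0.049) = -0.0605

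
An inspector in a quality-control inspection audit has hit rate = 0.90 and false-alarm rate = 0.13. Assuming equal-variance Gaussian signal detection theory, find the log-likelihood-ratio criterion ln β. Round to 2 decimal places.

z(0.90) = 1.282, z(0.13) = -1.126
ln β = −½·[z(H)² − z(FA)²] = −0.5 × (1.644 − 1.268) = -0.188

ln β = -0.19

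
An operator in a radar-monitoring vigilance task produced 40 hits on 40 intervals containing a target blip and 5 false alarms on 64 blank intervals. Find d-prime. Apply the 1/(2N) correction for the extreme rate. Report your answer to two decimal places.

d-prime = 3.66

The hit rate is 40/40 = 1, so apply the 1/(2N) correction: H → 1 − 1/(2·40) = 0.98750.
z(H) = z(0.98750) = 2.241
z(FA) = z(0.07812) = -1.418
d' = 2.241 − (-1.418) = 3.659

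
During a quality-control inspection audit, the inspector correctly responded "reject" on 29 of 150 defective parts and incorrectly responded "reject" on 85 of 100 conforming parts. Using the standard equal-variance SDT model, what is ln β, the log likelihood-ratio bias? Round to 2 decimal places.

ln β = 0.16

H = 29/150 = 0.1933
FA = 85/100 = 0.8500
Φ⁻¹(H) = Φ⁻¹(0.1933) = -0.866
Φ⁻¹(FA) = Φ⁻¹(0.8500) = 1.036
ln β = −½·[z(H)² − z(FA)²] = −0.5 × (0.750 − 1.073) = 0.1615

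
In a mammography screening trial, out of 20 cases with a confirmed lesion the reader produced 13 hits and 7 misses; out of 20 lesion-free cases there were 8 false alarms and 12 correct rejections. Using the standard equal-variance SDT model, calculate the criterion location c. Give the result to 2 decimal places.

c = -0.07

H = 13/20 = 0.6500
FA = 8/20 = 0.4000
z(H) = z(0.6500) = 0.385
z(FA) = z(0.4000) = -0.253
c = −½·[z(H) + z(FA)] = −0.5 × (0.385 + (-0.253)) = -0.066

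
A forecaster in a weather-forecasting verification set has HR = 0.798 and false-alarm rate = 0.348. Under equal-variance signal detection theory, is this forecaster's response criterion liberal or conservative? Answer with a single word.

z(H) = 0.834, z(FA) = -0.391
c = −½·(z(H) + z(FA)) = -0.2215
c < 0 → liberal criterion (biased toward responding “yes”).

liberal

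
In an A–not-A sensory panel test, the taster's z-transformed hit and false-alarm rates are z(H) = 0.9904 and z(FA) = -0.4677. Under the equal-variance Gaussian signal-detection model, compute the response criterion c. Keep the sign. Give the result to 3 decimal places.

c = -0.261

c = −½·[z(H) + z(FA)] = −½·(0.9904 + (-0.4677)) = -0.26135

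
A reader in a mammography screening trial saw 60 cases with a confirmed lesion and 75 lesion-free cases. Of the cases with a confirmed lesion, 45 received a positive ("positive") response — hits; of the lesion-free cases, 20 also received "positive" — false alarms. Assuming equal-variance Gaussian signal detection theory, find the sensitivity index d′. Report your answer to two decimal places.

H = 45/60 = 0.7500
FA = 20/75 = 0.2667
Φ⁻¹(0.7500) = 0.6745, Φ⁻¹(0.2667) = -0.6228
d' = z(H) − z(FA) = 0.6745 − (-0.6228) = 1.2973

d′ = 1.30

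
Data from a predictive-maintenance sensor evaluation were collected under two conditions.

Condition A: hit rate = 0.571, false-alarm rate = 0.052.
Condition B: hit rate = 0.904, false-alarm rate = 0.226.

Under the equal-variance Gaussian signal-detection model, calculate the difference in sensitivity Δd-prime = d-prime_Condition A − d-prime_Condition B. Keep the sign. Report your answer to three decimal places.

Condition A: z(0.571) = 0.1789, z(0.052) = -1.6258, d' = 1.8047
Condition B: z(0.904) = 1.3047, z(0.226) = -0.7521, d' = 2.0568
Δd' = d'_Condition A − d'_Condition B = 1.8047 − 2.0568 = -0.2521
Condition B has the higher sensitivity.

Δd-prime = -0.252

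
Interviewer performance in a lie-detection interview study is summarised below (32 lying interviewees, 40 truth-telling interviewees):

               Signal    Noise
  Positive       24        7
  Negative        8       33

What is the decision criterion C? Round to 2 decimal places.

C = 0.13

H = 24/32 = 0.7500
FA = 7/40 = 0.1750
Φ⁻¹(H) = Φ⁻¹(0.7500) = 0.6745
Φ⁻¹(FA) = Φ⁻¹(0.1750) = -0.9346
c = −½·[z(H) + z(FA)] = −0.5 × (0.6745 + (-0.9346)) = 0.13005
c > 0: the interviewer has a conservative response bias.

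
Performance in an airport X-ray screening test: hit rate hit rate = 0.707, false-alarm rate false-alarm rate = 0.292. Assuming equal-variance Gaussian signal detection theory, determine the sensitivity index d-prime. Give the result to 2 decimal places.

d-prime = 1.09

Φ⁻¹(H) = Φ⁻¹(0.707) = 0.5446
Φ⁻¹(FA) = Φ⁻¹(0.292) = -0.5476
d' = z(H) − z(FA) = 0.5446 − (-0.5476) = 1.0922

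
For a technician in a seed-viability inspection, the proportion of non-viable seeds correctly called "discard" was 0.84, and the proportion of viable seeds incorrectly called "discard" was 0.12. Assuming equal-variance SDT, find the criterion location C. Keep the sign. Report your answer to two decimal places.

Φ⁻¹(0.84) = 0.9945, Φ⁻¹(0.12) = -1.1750
c = −½·[z(H) + z(FA)] = −0.5 × (0.9945 + (-1.1750)) = 0.09025
c > 0: the technician has a conservative response bias.

C = 0.09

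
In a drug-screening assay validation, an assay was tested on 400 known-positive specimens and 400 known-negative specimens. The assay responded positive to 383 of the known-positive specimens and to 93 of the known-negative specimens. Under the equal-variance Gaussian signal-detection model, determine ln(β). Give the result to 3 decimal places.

ln β = -1.216

H = 383/400 = 0.9575
FA = 93/400 = 0.2325
Φ⁻¹(H) = 1.7224
Φ⁻¹(FA) = -0.7306
ln β = −½·[z(H)² − z(FA)²] = −0.5 × (2.9667 − 0.5338) = -1.21645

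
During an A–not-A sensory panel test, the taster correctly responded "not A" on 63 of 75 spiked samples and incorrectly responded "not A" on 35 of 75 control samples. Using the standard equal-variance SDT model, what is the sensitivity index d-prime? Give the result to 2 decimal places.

d-prime = 1.08

H = 63/75 = 0.8400
FA = 35/75 = 0.4667
z(0.8400) = 0.9945, z(0.4667) = -0.0836
d' = z(H) − z(FA) = 0.9945 − (-0.0836) = 1.0781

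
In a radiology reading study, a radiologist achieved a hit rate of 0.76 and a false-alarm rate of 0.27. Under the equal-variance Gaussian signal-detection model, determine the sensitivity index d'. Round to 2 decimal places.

d' = 1.32

z(H) = z(0.76) = 0.7063
z(FA) = z(0.27) = -0.6128
d' = z(H) − z(FA) = 0.7063 − (-0.6128) = 1.3191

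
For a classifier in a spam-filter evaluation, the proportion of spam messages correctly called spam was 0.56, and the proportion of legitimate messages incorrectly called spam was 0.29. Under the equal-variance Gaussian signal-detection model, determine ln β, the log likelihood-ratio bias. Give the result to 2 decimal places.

ln β = 0.14

z(H) = z(0.56) = 0.151
z(FA) = z(0.29) = -0.553
ln β = −½·[z(H)² − z(FA)²] = −0.5 × (0.023 − 0.306) = 0.1415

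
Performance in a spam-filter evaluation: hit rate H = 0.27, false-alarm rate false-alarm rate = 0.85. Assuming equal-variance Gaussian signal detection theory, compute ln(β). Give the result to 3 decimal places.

ln β = 0.349

z(H) = z(0.27) = -0.6128
z(FA) = z(0.85) = 1.0364
ln β = −½·[z(H)² − z(FA)²] = −0.5 × (0.3755 − 1.0741) = 0.3493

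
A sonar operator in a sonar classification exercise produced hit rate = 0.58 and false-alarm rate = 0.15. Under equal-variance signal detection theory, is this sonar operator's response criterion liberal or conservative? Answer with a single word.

z(H) = 0.202, z(FA) = -1.036
c = −½·(z(H) + z(FA)) = 0.417
c > 0 → conservative criterion (biased toward responding “no”).

conservative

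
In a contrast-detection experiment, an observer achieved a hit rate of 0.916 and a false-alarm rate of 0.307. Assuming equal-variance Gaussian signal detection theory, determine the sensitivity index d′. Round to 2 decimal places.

Φ⁻¹(H) = Φ⁻¹(0.916) = 1.379
Φ⁻¹(FA) = Φ⁻¹(0.307) = -0.504
d' = z(H) − z(FA) = 1.379 − (-0.504) = 1.883

d′ = 1.88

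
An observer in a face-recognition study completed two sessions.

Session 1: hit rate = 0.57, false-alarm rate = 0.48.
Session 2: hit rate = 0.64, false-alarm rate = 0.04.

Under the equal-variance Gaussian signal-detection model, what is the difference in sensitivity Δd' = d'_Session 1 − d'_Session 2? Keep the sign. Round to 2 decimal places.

Δd' = -1.88

Session 1: z(0.57) = 0.176, z(0.48) = -0.050, d' = 0.226
Session 2: z(0.64) = 0.358, z(0.04) = -1.751, d' = 2.109
Δd' = d'_Session 1 − d'_Session 2 = 0.226 − 2.109 = -1.883
Session 2 has the higher sensitivity.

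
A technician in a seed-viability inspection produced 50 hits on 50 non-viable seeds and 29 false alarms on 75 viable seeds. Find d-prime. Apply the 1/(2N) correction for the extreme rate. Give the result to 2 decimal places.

The hit rate is 50/50 = 1, so apply the 1/(2N) correction: H → 1 − 1/(2·50) = 0.99000.
z(H) = z(0.99000) = 2.326
z(FA) = z(0.38667) = -0.288
d' = 2.326 − (-0.288) = 2.614

d-prime = 2.61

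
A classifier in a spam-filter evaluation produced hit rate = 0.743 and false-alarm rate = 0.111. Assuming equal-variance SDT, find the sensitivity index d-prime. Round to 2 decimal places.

d-prime = 1.87

z(H) = z(0.743) = 0.6526
z(FA) = z(0.111) = -1.2212
d' = z(H) − z(FA) = 0.6526 − (-1.2212) = 1.8738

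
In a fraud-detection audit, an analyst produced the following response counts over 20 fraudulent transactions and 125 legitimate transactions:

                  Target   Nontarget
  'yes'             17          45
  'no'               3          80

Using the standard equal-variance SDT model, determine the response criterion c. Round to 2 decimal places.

c = -0.34

H = 17/20 = 0.8500
FA = 45/125 = 0.3600
z(H) = z(0.8500) = 1.036
z(FA) = z(0.3600) = -0.358
c = −½·[z(H) + z(FA)] = −0.5 × (1.036 + (-0.358)) = -0.339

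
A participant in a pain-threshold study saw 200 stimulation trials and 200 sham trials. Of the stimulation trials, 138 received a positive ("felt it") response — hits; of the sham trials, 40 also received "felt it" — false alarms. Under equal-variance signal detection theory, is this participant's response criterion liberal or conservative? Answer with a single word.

z(H) = 0.496, z(FA) = -0.842
c = −½·(z(H) + z(FA)) = 0.173
c > 0 → conservative criterion (biased toward responding “no”).

conservative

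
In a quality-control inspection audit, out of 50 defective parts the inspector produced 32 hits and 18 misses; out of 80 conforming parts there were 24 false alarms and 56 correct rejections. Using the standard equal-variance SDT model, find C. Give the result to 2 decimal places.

H = 32/50 = 0.6400
FA = 24/80 = 0.3000
z(H) = z(0.6400) = 0.358
z(FA) = z(0.3000) = -0.524
c = −½·[z(H) + z(FA)] = −0.5 × (0.358 + (-0.524)) = 0.083
c > 0: the inspector has a conservative response bias.

C = 0.08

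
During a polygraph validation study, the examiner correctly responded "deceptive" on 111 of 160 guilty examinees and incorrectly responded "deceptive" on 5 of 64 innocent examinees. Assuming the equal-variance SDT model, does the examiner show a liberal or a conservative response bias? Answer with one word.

z(H) = 0.507, z(FA) = -1.418
c = −½·(z(H) + z(FA)) = 0.4555
c > 0 → conservative criterion (biased toward responding “no”).

conservative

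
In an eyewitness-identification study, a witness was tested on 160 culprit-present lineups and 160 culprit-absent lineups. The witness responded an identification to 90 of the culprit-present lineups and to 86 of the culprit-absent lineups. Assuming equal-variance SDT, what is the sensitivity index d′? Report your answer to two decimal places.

H = 90/160 = 0.5625
FA = 86/160 = 0.5375
z(0.5625) = 0.157, z(0.5375) = 0.094
d' = z(H) − z(FA) = 0.157 − 0.094 = 0.063

d′ = 0.06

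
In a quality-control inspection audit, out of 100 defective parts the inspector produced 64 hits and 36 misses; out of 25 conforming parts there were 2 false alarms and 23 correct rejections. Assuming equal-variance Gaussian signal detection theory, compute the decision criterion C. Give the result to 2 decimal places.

H = 64/100 = 0.6400
FA = 2/25 = 0.0800
z(0.6400) = 0.3585, z(0.0800) = -1.4051
c = −½·[z(H) + z(FA)] = −0.5 × (0.3585 + (-1.4051)) = 0.5233

C = 0.52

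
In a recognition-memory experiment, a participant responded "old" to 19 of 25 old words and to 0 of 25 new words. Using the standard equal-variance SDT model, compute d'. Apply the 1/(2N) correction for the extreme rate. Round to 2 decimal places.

The false-alarm rate is 0/25 = 0, so apply the 1/(2N) correction: FA → 1/(2·25) = 0.02000.
z(H) = z(0.76000) = 0.706
z(FA) = z(0.02000) = -2.054
d' = 0.706 − (-2.054) = 2.760

d' = 2.76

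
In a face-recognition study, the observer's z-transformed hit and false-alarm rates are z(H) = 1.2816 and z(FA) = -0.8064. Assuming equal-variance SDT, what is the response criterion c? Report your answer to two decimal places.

c = −½·[z(H) + z(FA)] = −½·(1.2816 + (-0.8064)) = -0.2376

c = -0.24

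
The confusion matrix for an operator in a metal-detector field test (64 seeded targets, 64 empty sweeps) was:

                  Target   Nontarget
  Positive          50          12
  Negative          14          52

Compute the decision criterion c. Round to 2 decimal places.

H = 50/64 = 0.7812
FA = 12/64 = 0.1875
z(H) = 0.776
z(FA) = -0.887
c = −½·[z(H) + z(FA)] = −0.5 × (0.776 + (-0.887)) = 0.0555

c = 0.06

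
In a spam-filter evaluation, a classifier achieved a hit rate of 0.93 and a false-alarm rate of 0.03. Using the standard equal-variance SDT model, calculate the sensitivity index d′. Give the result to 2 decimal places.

d′ = 3.36

z(H) = z(0.93) = 1.476
z(FA) = z(0.03) = -1.881
d' = z(H) − z(FA) = 1.476 − (-1.881) = 3.357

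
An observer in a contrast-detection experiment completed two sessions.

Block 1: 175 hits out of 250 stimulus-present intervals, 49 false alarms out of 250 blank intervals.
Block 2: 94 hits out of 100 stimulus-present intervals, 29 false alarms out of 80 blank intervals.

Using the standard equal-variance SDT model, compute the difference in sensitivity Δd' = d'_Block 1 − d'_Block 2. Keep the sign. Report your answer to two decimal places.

Δd' = -0.53

Block 1: z(0.7000) = 0.524, z(0.1960) = -0.856, d' = 1.380
Block 2: z(0.9400) = 1.555, z(0.3625) = -0.352, d' = 1.907
Δd' = d'_Block 1 − d'_Block 2 = 1.380 − 1.907 = -0.527
Block 2 has the higher sensitivity.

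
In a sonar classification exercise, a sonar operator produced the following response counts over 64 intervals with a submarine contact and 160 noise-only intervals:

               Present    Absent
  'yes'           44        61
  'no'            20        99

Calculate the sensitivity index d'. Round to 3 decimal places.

d' = 0.791

H = 44/64 = 0.6875
FA = 61/160 = 0.3812
Φ⁻¹(H) = Φ⁻¹(0.6875) = 0.4888
Φ⁻¹(FA) = Φ⁻¹(0.3812) = -0.3023
d' = z(H) − z(FA) = 0.4888 − (-0.3023) = 0.7911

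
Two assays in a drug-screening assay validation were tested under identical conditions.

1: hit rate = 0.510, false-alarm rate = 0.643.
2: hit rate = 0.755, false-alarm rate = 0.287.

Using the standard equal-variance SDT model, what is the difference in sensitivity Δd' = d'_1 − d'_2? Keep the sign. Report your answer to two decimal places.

Δd' = -1.59

1: z(0.510) = 0.025, z(0.643) = 0.366, d' = -0.341
2: z(0.755) = 0.690, z(0.287) = -0.562, d' = 1.252
Δd' = d'_1 − d'_2 = -0.341 − 1.252 = -1.593
2 has the higher sensitivity.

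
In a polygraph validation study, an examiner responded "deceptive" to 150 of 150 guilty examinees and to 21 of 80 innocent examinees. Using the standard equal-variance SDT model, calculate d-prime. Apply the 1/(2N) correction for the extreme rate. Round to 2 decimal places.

The hit rate is 150/150 = 1, so apply the 1/(2N) correction: H → 1 − 1/(2·150) = 0.99667.
z(H) = z(0.99667) = 2.713
z(FA) = z(0.26250) = -0.636
d' = 2.713 − (-0.636) = 3.349

d-prime = 3.35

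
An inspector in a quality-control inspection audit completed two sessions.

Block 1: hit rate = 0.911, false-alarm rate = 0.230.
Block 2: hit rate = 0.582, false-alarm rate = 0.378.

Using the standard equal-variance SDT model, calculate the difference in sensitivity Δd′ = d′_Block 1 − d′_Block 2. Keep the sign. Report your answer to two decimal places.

Block 1: z(0.911) = 1.347, z(0.230) = -0.739, d' = 2.086
Block 2: z(0.582) = 0.207, z(0.378) = -0.311, d' = 0.518
Δd' = d'_Block 1 − d'_Block 2 = 2.086 − 0.518 = 1.568
Block 1 has the higher sensitivity.

Δd′ = 1.57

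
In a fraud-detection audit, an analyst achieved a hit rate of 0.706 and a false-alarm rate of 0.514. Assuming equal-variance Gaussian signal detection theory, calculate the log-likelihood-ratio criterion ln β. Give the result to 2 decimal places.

Φ⁻¹(0.706) = 0.542, Φ⁻¹(0.514) = 0.035
ln β = −½·[z(H)² − z(FA)²] = −0.5 × (0.294 − 0.001) = -0.1465

ln β = -0.15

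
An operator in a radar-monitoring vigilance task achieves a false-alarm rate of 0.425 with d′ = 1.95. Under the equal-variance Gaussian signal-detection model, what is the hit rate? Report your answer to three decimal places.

z(false-alarm rate) = z(0.425) = -0.1891
z(H) = z(FA) + d' = -0.1891 + 1.95 = 1.7609
hit rate = Φ(1.7609) = 0.9609

hit rate = 0.961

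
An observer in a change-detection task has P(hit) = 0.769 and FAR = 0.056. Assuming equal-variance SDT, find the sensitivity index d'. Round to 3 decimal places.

d' = 2.325

Φ⁻¹(0.769) = 0.7356, Φ⁻¹(0.056) = -1.5893
d' = z(H) − z(FA) = 0.7356 − (-1.5893) = 2.3249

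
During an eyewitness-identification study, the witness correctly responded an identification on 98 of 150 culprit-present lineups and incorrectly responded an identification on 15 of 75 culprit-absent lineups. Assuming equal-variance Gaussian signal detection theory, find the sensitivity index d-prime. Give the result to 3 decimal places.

d-prime = 1.236

H = 98/150 = 0.6533
FA = 15/75 = 0.2000
Φ⁻¹(H) = Φ⁻¹(0.6533) = 0.3942
Φ⁻¹(FA) = Φ⁻¹(0.2000) = -0.8416
d' = z(H) − z(FA) = 0.3942 − (-0.8416) = 1.2358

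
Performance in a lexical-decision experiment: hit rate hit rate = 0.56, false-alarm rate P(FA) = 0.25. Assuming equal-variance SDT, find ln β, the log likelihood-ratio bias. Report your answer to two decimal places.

ln β = 0.22

z(0.56) = 0.151, z(0.25) = -0.674
ln β = −½·[z(H)² − z(FA)²] = −0.5 × (0.023 − 0.454) = 0.2155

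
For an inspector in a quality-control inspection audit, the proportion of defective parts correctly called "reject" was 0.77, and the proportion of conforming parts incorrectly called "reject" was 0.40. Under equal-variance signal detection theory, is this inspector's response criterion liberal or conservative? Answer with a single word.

liberal

z(H) = 0.739, z(FA) = -0.253
c = −½·(z(H) + z(FA)) = -0.243
c < 0 → liberal criterion (biased toward responding “yes”).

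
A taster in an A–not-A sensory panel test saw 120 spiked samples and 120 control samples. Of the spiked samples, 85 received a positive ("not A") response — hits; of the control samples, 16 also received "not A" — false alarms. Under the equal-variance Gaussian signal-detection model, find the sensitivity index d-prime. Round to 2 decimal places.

H = 85/120 = 0.7083
FA = 16/120 = 0.1333
z(H) = z(0.7083) = 0.5484
z(FA) = z(0.1333) = -1.1109
d' = z(H) − z(FA) = 0.5484 − (-1.1109) = 1.6593

d-prime = 1.66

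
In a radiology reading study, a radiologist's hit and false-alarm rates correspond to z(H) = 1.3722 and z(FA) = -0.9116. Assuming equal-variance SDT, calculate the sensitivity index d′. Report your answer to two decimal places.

d′ = 2.28

d' = z(H) − z(FA) = 1.3722 − (-0.9116) = 2.2838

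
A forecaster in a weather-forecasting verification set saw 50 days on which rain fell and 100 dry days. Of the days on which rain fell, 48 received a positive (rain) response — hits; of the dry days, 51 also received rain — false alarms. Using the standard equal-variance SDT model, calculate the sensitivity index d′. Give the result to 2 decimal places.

d′ = 1.73

H = 48/50 = 0.9600
FA = 51/100 = 0.5100
z(0.9600) = 1.7507, z(0.5100) = 0.0251
d' = z(H) − z(FA) = 1.7507 − 0.0251 = 1.7256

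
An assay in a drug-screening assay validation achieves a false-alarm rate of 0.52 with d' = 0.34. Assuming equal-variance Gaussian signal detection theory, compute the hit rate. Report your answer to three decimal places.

hit rate = 0.652

z(false-alarm rate) = z(0.52) = 0.0502
z(H) = z(FA) + d' = 0.0502 + 0.34 = 0.3902
hit rate = Φ(0.3902) = 0.6518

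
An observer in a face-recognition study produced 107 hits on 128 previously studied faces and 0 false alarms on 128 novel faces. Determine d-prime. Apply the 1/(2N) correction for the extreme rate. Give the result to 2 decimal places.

The false-alarm rate is 0/128 = 0, so apply the 1/(2N) correction: FA → 1/(2·128) = 0.00391.
z(H) = z(0.83594) = 0.978
z(FA) = z(0.00391) = -2.660
d' = 0.978 − (-2.660) = 3.638

d-prime = 3.64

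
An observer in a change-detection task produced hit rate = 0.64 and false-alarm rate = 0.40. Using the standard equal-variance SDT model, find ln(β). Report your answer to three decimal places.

z(H) = 0.3585
z(FA) = -0.2533
ln β = −½·[z(H)² − z(FA)²] = −0.5 × (0.1285 − 0.0642) = -0.03215

ln β = -0.032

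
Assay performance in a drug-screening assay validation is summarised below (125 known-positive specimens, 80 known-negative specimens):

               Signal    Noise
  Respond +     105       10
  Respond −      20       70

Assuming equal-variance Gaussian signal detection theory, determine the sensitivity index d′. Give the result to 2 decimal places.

H = 105/125 = 0.8400
FA = 10/80 = 0.1250
z(H) = 0.9945
z(FA) = -1.1503
d' = z(H) − z(FA) = 0.9945 − (-1.1503) = 2.1448

d′ = 2.14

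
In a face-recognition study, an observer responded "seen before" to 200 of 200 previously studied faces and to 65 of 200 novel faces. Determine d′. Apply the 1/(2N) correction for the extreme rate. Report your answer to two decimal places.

d′ = 3.26

The hit rate is 200/200 = 1, so apply the 1/(2N) correction: H → 1 − 1/(2·200) = 0.99750.
z(H) = z(0.99750) = 2.807
z(FA) = z(0.32500) = -0.454
d' = 2.807 − (-0.454) = 3.261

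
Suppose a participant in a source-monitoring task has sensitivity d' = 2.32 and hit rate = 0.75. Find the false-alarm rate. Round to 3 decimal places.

false-alarm rate = 0.050

z(hit rate) = z(0.75) = 0.6745
z(FA) = z(H) − d' = 0.6745 − 2.32 = -1.6455
false-alarm rate = Φ(-1.6455) = 0.0499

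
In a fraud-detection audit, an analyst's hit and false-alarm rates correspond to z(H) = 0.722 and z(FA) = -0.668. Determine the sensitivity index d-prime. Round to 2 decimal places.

d-prime = 1.39

d' = z(H) − z(FA) = 0.722 − (-0.668) = 1.390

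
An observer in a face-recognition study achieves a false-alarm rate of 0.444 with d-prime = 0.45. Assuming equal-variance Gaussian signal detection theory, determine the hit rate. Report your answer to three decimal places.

z(false-alarm rate) = z(0.444) = -0.1408
z(H) = z(FA) + d' = -0.1408 + 0.45 = 0.3092
hit rate = Φ(0.3092) = 0.6214

hit rate = 0.621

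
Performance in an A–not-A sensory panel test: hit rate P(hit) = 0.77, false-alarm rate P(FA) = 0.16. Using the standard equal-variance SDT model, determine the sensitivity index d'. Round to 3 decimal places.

z(H) = 0.7388
z(FA) = -0.9945
d' = z(H) − z(FA) = 0.7388 − (-0.9945) = 1.7333

d' = 1.733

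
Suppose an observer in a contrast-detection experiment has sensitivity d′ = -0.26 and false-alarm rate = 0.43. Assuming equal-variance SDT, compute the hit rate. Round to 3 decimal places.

z(false-alarm rate) = z(0.43) = -0.1764
z(H) = z(FA) + d' = -0.1764 + (-0.26) = -0.4364
hit rate = Φ(-0.4364) = 0.3313

hit rate = 0.331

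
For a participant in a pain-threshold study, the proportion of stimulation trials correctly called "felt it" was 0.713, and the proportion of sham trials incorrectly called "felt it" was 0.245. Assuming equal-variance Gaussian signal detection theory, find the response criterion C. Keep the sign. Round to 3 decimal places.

C = 0.064

z(H) = 0.5622
z(FA) = -0.6903
c = −½·[z(H) + z(FA)] = −0.5 × (0.5622 + (-0.6903)) = 0.06405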